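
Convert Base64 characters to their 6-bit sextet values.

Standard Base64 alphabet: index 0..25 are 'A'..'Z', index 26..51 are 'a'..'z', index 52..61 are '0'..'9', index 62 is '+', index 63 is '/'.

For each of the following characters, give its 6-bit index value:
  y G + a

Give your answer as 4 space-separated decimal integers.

Answer: 50 6 62 26

Derivation:
'y': a..z range, 26 + ord('y') − ord('a') = 50
'G': A..Z range, ord('G') − ord('A') = 6
'+': index 62
'a': a..z range, 26 + ord('a') − ord('a') = 26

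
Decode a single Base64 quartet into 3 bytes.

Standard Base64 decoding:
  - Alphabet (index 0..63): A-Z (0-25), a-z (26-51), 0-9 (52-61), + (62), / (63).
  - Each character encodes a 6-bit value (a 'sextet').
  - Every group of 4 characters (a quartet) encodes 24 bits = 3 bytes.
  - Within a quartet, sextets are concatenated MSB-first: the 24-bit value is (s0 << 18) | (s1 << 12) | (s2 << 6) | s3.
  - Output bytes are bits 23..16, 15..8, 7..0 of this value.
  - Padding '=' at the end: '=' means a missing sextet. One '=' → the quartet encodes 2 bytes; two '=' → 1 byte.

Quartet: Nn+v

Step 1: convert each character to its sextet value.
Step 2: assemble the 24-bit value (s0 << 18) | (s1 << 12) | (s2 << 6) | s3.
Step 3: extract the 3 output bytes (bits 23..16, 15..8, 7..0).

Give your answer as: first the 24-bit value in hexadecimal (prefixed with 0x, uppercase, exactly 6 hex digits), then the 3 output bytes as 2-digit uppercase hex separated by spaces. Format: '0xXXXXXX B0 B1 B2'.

Answer: 0x367FAF 36 7F AF

Derivation:
Sextets: N=13, n=39, +=62, v=47
24-bit: (13<<18) | (39<<12) | (62<<6) | 47
      = 0x340000 | 0x027000 | 0x000F80 | 0x00002F
      = 0x367FAF
Bytes: (v>>16)&0xFF=36, (v>>8)&0xFF=7F, v&0xFF=AF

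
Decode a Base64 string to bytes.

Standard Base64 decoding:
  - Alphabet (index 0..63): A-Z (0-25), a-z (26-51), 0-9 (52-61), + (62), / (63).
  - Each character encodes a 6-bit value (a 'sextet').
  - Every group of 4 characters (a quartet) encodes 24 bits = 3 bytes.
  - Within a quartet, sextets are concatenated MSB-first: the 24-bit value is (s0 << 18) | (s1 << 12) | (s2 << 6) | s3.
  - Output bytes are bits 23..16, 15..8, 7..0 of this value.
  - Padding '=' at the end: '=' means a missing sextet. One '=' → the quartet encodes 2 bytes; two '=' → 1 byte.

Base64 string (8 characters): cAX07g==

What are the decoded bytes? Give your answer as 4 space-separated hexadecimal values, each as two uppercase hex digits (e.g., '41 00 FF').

Answer: 70 05 F4 EE

Derivation:
After char 0 ('c'=28): chars_in_quartet=1 acc=0x1C bytes_emitted=0
After char 1 ('A'=0): chars_in_quartet=2 acc=0x700 bytes_emitted=0
After char 2 ('X'=23): chars_in_quartet=3 acc=0x1C017 bytes_emitted=0
After char 3 ('0'=52): chars_in_quartet=4 acc=0x7005F4 -> emit 70 05 F4, reset; bytes_emitted=3
After char 4 ('7'=59): chars_in_quartet=1 acc=0x3B bytes_emitted=3
After char 5 ('g'=32): chars_in_quartet=2 acc=0xEE0 bytes_emitted=3
Padding '==': partial quartet acc=0xEE0 -> emit EE; bytes_emitted=4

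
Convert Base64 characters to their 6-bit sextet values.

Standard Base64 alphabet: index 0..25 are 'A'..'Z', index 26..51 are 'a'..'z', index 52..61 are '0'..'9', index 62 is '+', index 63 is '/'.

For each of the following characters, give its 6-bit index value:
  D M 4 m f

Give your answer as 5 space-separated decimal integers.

'D': A..Z range, ord('D') − ord('A') = 3
'M': A..Z range, ord('M') − ord('A') = 12
'4': 0..9 range, 52 + ord('4') − ord('0') = 56
'm': a..z range, 26 + ord('m') − ord('a') = 38
'f': a..z range, 26 + ord('f') − ord('a') = 31

Answer: 3 12 56 38 31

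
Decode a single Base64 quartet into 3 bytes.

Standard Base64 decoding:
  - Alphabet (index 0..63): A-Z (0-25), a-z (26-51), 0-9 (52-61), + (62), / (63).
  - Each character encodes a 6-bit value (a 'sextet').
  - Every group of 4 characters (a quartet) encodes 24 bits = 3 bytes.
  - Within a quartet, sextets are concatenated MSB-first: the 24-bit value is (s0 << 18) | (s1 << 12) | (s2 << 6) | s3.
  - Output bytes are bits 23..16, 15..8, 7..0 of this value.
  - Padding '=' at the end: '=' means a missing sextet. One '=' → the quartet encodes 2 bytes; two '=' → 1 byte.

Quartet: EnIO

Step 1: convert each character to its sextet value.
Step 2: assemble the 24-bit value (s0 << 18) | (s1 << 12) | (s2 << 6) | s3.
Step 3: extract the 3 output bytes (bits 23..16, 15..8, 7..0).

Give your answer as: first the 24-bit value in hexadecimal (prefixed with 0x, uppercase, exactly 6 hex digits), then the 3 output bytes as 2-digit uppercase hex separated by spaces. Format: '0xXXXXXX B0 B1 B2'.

Answer: 0x12720E 12 72 0E

Derivation:
Sextets: E=4, n=39, I=8, O=14
24-bit: (4<<18) | (39<<12) | (8<<6) | 14
      = 0x100000 | 0x027000 | 0x000200 | 0x00000E
      = 0x12720E
Bytes: (v>>16)&0xFF=12, (v>>8)&0xFF=72, v&0xFF=0E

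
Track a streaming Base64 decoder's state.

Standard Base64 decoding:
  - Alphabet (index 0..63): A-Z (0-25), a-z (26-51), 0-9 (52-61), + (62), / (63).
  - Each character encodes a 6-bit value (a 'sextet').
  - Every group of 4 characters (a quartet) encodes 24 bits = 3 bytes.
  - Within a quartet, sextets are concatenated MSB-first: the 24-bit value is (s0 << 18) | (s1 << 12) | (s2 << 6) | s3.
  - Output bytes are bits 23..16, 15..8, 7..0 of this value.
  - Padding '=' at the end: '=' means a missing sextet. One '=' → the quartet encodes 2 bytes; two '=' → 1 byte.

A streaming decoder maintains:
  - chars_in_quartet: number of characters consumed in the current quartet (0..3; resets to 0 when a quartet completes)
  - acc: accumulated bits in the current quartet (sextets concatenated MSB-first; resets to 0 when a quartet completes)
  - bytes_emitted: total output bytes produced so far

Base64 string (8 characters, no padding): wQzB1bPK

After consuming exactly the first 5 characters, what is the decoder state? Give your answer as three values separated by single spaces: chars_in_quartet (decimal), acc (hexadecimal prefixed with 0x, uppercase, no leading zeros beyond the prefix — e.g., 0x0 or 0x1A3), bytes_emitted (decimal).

Answer: 1 0x35 3

Derivation:
After char 0 ('w'=48): chars_in_quartet=1 acc=0x30 bytes_emitted=0
After char 1 ('Q'=16): chars_in_quartet=2 acc=0xC10 bytes_emitted=0
After char 2 ('z'=51): chars_in_quartet=3 acc=0x30433 bytes_emitted=0
After char 3 ('B'=1): chars_in_quartet=4 acc=0xC10CC1 -> emit C1 0C C1, reset; bytes_emitted=3
After char 4 ('1'=53): chars_in_quartet=1 acc=0x35 bytes_emitted=3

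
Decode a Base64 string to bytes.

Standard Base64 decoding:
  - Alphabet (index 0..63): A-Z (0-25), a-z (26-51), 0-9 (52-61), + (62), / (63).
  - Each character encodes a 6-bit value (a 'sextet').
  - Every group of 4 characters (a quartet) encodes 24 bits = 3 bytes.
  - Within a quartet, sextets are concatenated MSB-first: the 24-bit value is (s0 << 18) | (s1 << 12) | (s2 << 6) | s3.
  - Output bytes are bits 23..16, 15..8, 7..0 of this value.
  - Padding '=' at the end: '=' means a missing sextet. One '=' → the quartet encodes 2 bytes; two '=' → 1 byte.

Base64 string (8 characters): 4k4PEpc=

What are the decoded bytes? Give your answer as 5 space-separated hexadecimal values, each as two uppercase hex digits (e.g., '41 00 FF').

Answer: E2 4E 0F 12 97

Derivation:
After char 0 ('4'=56): chars_in_quartet=1 acc=0x38 bytes_emitted=0
After char 1 ('k'=36): chars_in_quartet=2 acc=0xE24 bytes_emitted=0
After char 2 ('4'=56): chars_in_quartet=3 acc=0x38938 bytes_emitted=0
After char 3 ('P'=15): chars_in_quartet=4 acc=0xE24E0F -> emit E2 4E 0F, reset; bytes_emitted=3
After char 4 ('E'=4): chars_in_quartet=1 acc=0x4 bytes_emitted=3
After char 5 ('p'=41): chars_in_quartet=2 acc=0x129 bytes_emitted=3
After char 6 ('c'=28): chars_in_quartet=3 acc=0x4A5C bytes_emitted=3
Padding '=': partial quartet acc=0x4A5C -> emit 12 97; bytes_emitted=5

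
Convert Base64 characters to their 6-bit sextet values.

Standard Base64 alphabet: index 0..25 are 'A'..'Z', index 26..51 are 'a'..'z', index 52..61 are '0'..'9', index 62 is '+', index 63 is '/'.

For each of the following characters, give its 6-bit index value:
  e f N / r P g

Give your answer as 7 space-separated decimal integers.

'e': a..z range, 26 + ord('e') − ord('a') = 30
'f': a..z range, 26 + ord('f') − ord('a') = 31
'N': A..Z range, ord('N') − ord('A') = 13
'/': index 63
'r': a..z range, 26 + ord('r') − ord('a') = 43
'P': A..Z range, ord('P') − ord('A') = 15
'g': a..z range, 26 + ord('g') − ord('a') = 32

Answer: 30 31 13 63 43 15 32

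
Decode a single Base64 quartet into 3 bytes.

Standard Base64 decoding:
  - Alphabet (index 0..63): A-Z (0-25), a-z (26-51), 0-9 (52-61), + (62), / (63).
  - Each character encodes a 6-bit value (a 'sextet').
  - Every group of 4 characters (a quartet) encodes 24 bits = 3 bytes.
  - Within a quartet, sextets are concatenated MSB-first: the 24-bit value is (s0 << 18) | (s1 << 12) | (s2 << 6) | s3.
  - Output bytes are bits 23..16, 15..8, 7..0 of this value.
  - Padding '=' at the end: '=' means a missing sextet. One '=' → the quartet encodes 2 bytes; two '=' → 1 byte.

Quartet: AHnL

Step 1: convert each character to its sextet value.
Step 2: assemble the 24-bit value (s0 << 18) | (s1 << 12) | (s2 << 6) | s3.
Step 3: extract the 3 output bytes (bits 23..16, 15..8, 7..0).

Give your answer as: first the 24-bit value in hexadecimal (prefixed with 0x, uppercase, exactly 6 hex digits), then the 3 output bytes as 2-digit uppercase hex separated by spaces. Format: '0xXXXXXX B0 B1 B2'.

Sextets: A=0, H=7, n=39, L=11
24-bit: (0<<18) | (7<<12) | (39<<6) | 11
      = 0x000000 | 0x007000 | 0x0009C0 | 0x00000B
      = 0x0079CB
Bytes: (v>>16)&0xFF=00, (v>>8)&0xFF=79, v&0xFF=CB

Answer: 0x0079CB 00 79 CB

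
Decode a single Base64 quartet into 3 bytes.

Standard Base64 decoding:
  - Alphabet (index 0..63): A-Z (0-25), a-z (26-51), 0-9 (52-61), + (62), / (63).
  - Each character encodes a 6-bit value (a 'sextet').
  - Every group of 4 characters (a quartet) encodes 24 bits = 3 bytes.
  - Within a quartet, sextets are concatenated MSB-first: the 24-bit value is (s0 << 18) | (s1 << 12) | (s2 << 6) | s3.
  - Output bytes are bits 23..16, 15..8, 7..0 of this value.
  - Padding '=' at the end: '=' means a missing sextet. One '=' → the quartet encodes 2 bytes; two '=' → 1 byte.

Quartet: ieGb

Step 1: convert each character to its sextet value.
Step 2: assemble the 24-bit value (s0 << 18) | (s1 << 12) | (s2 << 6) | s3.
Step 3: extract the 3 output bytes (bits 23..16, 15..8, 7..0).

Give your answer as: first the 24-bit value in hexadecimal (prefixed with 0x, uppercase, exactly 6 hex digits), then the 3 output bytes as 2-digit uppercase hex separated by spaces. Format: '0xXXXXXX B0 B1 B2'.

Sextets: i=34, e=30, G=6, b=27
24-bit: (34<<18) | (30<<12) | (6<<6) | 27
      = 0x880000 | 0x01E000 | 0x000180 | 0x00001B
      = 0x89E19B
Bytes: (v>>16)&0xFF=89, (v>>8)&0xFF=E1, v&0xFF=9B

Answer: 0x89E19B 89 E1 9B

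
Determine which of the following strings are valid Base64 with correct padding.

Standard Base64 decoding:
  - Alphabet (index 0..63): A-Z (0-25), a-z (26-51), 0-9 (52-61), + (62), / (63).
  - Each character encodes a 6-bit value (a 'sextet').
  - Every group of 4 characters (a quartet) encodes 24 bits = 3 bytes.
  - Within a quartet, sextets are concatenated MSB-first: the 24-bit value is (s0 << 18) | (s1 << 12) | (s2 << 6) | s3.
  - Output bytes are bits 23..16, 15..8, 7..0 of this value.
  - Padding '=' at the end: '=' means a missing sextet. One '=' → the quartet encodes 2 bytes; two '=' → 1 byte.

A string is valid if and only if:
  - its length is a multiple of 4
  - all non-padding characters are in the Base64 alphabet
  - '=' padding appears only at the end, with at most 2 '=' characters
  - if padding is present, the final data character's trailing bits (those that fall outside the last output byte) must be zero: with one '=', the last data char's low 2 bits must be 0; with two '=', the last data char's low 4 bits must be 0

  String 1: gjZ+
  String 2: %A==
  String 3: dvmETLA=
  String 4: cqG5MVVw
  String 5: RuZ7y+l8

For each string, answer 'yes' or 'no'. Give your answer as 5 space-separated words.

String 1: 'gjZ+' → valid
String 2: '%A==' → invalid (bad char(s): ['%'])
String 3: 'dvmETLA=' → valid
String 4: 'cqG5MVVw' → valid
String 5: 'RuZ7y+l8' → valid

Answer: yes no yes yes yes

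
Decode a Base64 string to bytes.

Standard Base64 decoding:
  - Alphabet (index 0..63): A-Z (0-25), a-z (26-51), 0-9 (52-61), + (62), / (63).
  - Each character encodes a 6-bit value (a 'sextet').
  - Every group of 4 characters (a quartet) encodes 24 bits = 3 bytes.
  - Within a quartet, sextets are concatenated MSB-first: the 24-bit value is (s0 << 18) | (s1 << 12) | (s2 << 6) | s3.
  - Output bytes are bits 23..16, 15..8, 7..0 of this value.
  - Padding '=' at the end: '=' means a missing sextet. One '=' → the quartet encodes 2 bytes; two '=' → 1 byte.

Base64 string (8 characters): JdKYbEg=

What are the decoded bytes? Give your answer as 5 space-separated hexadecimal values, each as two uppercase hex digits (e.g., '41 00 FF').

Answer: 25 D2 98 6C 48

Derivation:
After char 0 ('J'=9): chars_in_quartet=1 acc=0x9 bytes_emitted=0
After char 1 ('d'=29): chars_in_quartet=2 acc=0x25D bytes_emitted=0
After char 2 ('K'=10): chars_in_quartet=3 acc=0x974A bytes_emitted=0
After char 3 ('Y'=24): chars_in_quartet=4 acc=0x25D298 -> emit 25 D2 98, reset; bytes_emitted=3
After char 4 ('b'=27): chars_in_quartet=1 acc=0x1B bytes_emitted=3
After char 5 ('E'=4): chars_in_quartet=2 acc=0x6C4 bytes_emitted=3
After char 6 ('g'=32): chars_in_quartet=3 acc=0x1B120 bytes_emitted=3
Padding '=': partial quartet acc=0x1B120 -> emit 6C 48; bytes_emitted=5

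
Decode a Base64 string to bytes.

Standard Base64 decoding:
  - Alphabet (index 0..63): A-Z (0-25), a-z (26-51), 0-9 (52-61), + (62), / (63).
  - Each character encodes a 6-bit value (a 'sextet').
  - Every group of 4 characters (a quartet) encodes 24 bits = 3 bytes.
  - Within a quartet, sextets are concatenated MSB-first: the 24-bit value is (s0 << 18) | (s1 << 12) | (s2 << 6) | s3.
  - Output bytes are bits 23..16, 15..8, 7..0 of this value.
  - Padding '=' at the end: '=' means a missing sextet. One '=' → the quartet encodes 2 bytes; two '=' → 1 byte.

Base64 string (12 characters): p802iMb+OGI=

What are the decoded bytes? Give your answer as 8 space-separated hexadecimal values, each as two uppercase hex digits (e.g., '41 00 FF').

Answer: A7 CD 36 88 C6 FE 38 62

Derivation:
After char 0 ('p'=41): chars_in_quartet=1 acc=0x29 bytes_emitted=0
After char 1 ('8'=60): chars_in_quartet=2 acc=0xA7C bytes_emitted=0
After char 2 ('0'=52): chars_in_quartet=3 acc=0x29F34 bytes_emitted=0
After char 3 ('2'=54): chars_in_quartet=4 acc=0xA7CD36 -> emit A7 CD 36, reset; bytes_emitted=3
After char 4 ('i'=34): chars_in_quartet=1 acc=0x22 bytes_emitted=3
After char 5 ('M'=12): chars_in_quartet=2 acc=0x88C bytes_emitted=3
After char 6 ('b'=27): chars_in_quartet=3 acc=0x2231B bytes_emitted=3
After char 7 ('+'=62): chars_in_quartet=4 acc=0x88C6FE -> emit 88 C6 FE, reset; bytes_emitted=6
After char 8 ('O'=14): chars_in_quartet=1 acc=0xE bytes_emitted=6
After char 9 ('G'=6): chars_in_quartet=2 acc=0x386 bytes_emitted=6
After char 10 ('I'=8): chars_in_quartet=3 acc=0xE188 bytes_emitted=6
Padding '=': partial quartet acc=0xE188 -> emit 38 62; bytes_emitted=8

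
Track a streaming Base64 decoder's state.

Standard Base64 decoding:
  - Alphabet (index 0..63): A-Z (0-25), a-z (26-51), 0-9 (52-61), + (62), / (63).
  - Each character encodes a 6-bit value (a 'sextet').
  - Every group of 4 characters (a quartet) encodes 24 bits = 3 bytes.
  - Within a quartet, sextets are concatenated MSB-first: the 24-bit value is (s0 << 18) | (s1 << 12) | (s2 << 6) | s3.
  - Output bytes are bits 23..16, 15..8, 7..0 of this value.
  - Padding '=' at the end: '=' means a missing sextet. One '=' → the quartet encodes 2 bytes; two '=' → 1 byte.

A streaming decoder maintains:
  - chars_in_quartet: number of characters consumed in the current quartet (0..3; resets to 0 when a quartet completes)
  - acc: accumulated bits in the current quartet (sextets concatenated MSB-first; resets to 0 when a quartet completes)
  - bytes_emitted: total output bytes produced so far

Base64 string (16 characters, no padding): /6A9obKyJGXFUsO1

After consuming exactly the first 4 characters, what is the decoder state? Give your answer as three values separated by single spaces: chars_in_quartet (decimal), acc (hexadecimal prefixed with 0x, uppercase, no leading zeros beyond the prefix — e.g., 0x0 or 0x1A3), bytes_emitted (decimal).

Answer: 0 0x0 3

Derivation:
After char 0 ('/'=63): chars_in_quartet=1 acc=0x3F bytes_emitted=0
After char 1 ('6'=58): chars_in_quartet=2 acc=0xFFA bytes_emitted=0
After char 2 ('A'=0): chars_in_quartet=3 acc=0x3FE80 bytes_emitted=0
After char 3 ('9'=61): chars_in_quartet=4 acc=0xFFA03D -> emit FF A0 3D, reset; bytes_emitted=3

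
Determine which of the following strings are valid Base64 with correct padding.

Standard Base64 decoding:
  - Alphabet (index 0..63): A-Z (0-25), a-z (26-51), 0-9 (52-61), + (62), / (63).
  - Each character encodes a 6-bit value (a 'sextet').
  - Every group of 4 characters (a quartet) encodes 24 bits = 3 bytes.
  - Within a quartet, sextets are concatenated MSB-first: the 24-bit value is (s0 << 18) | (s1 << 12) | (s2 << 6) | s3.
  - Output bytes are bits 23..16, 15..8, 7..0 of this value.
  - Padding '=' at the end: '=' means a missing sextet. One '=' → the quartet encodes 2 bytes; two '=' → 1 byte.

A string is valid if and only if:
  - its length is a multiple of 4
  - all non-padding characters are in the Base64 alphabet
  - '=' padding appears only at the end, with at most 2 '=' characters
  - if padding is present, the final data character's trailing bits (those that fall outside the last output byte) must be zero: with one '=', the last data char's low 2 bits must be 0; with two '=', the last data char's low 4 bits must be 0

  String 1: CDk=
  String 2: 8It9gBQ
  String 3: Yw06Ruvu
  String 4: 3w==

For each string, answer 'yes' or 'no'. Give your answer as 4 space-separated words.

Answer: yes no yes yes

Derivation:
String 1: 'CDk=' → valid
String 2: '8It9gBQ' → invalid (len=7 not mult of 4)
String 3: 'Yw06Ruvu' → valid
String 4: '3w==' → valid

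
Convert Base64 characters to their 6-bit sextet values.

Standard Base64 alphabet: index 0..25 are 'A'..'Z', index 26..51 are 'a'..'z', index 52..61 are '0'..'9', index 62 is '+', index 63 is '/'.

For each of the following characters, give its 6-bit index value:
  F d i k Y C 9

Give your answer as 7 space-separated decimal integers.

'F': A..Z range, ord('F') − ord('A') = 5
'd': a..z range, 26 + ord('d') − ord('a') = 29
'i': a..z range, 26 + ord('i') − ord('a') = 34
'k': a..z range, 26 + ord('k') − ord('a') = 36
'Y': A..Z range, ord('Y') − ord('A') = 24
'C': A..Z range, ord('C') − ord('A') = 2
'9': 0..9 range, 52 + ord('9') − ord('0') = 61

Answer: 5 29 34 36 24 2 61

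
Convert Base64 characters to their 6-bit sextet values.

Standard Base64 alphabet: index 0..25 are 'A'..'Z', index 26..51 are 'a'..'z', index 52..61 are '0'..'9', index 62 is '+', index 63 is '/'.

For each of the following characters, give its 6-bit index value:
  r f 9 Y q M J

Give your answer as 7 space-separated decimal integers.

'r': a..z range, 26 + ord('r') − ord('a') = 43
'f': a..z range, 26 + ord('f') − ord('a') = 31
'9': 0..9 range, 52 + ord('9') − ord('0') = 61
'Y': A..Z range, ord('Y') − ord('A') = 24
'q': a..z range, 26 + ord('q') − ord('a') = 42
'M': A..Z range, ord('M') − ord('A') = 12
'J': A..Z range, ord('J') − ord('A') = 9

Answer: 43 31 61 24 42 12 9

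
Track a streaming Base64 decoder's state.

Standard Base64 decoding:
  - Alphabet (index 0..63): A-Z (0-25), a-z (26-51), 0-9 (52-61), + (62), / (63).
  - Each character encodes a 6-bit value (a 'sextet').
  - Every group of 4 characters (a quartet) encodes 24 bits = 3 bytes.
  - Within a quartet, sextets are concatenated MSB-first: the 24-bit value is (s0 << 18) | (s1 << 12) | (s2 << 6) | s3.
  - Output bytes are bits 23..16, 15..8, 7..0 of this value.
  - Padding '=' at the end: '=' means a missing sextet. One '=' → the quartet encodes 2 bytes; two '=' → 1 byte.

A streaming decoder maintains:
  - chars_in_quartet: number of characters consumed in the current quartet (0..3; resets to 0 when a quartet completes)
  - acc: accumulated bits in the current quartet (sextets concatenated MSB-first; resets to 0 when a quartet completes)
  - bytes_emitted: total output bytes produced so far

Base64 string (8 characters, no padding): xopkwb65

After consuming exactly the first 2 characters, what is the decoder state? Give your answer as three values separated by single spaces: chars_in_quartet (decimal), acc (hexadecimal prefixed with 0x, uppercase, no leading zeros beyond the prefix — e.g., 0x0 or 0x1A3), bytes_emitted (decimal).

Answer: 2 0xC68 0

Derivation:
After char 0 ('x'=49): chars_in_quartet=1 acc=0x31 bytes_emitted=0
After char 1 ('o'=40): chars_in_quartet=2 acc=0xC68 bytes_emitted=0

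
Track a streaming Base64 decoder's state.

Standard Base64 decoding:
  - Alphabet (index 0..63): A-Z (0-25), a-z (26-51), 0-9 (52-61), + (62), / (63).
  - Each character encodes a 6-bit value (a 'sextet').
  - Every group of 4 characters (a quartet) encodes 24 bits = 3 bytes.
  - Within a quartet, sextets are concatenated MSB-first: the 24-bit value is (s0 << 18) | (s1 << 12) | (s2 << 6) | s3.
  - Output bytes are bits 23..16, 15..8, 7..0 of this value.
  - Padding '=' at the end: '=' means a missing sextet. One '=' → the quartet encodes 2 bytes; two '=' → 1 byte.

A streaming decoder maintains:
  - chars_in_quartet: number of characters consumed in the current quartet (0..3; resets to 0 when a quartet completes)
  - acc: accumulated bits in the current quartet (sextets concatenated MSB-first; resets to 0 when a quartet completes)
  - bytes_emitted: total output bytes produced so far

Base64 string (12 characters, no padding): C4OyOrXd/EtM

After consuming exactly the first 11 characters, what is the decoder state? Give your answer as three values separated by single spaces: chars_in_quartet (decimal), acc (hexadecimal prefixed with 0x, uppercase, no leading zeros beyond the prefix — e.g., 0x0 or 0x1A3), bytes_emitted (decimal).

After char 0 ('C'=2): chars_in_quartet=1 acc=0x2 bytes_emitted=0
After char 1 ('4'=56): chars_in_quartet=2 acc=0xB8 bytes_emitted=0
After char 2 ('O'=14): chars_in_quartet=3 acc=0x2E0E bytes_emitted=0
After char 3 ('y'=50): chars_in_quartet=4 acc=0xB83B2 -> emit 0B 83 B2, reset; bytes_emitted=3
After char 4 ('O'=14): chars_in_quartet=1 acc=0xE bytes_emitted=3
After char 5 ('r'=43): chars_in_quartet=2 acc=0x3AB bytes_emitted=3
After char 6 ('X'=23): chars_in_quartet=3 acc=0xEAD7 bytes_emitted=3
After char 7 ('d'=29): chars_in_quartet=4 acc=0x3AB5DD -> emit 3A B5 DD, reset; bytes_emitted=6
After char 8 ('/'=63): chars_in_quartet=1 acc=0x3F bytes_emitted=6
After char 9 ('E'=4): chars_in_quartet=2 acc=0xFC4 bytes_emitted=6
After char 10 ('t'=45): chars_in_quartet=3 acc=0x3F12D bytes_emitted=6

Answer: 3 0x3F12D 6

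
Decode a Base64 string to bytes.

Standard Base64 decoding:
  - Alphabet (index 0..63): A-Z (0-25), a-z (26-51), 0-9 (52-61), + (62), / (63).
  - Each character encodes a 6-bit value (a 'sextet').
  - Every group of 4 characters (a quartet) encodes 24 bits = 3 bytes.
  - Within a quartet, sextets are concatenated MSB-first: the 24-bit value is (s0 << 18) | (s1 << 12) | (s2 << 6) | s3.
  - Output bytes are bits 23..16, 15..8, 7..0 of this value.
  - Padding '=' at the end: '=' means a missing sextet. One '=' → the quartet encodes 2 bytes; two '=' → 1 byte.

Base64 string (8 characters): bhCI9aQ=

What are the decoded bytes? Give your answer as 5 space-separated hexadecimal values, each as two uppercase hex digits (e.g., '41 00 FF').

Answer: 6E 10 88 F5 A4

Derivation:
After char 0 ('b'=27): chars_in_quartet=1 acc=0x1B bytes_emitted=0
After char 1 ('h'=33): chars_in_quartet=2 acc=0x6E1 bytes_emitted=0
After char 2 ('C'=2): chars_in_quartet=3 acc=0x1B842 bytes_emitted=0
After char 3 ('I'=8): chars_in_quartet=4 acc=0x6E1088 -> emit 6E 10 88, reset; bytes_emitted=3
After char 4 ('9'=61): chars_in_quartet=1 acc=0x3D bytes_emitted=3
After char 5 ('a'=26): chars_in_quartet=2 acc=0xF5A bytes_emitted=3
After char 6 ('Q'=16): chars_in_quartet=3 acc=0x3D690 bytes_emitted=3
Padding '=': partial quartet acc=0x3D690 -> emit F5 A4; bytes_emitted=5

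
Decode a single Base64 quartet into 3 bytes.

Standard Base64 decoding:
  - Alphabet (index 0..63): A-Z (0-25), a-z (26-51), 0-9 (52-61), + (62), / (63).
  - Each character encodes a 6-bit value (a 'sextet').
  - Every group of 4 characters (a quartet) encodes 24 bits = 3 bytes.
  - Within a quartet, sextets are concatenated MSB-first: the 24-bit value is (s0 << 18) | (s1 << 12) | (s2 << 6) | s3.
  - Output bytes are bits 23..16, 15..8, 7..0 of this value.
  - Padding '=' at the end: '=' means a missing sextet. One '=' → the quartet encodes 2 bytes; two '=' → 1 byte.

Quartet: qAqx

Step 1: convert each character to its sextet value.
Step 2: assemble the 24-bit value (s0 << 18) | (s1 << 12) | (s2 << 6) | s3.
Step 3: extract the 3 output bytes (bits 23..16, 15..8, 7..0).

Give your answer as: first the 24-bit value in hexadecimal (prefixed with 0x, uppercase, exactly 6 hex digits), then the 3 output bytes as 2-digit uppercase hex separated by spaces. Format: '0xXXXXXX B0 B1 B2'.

Answer: 0xA80AB1 A8 0A B1

Derivation:
Sextets: q=42, A=0, q=42, x=49
24-bit: (42<<18) | (0<<12) | (42<<6) | 49
      = 0xA80000 | 0x000000 | 0x000A80 | 0x000031
      = 0xA80AB1
Bytes: (v>>16)&0xFF=A8, (v>>8)&0xFF=0A, v&0xFF=B1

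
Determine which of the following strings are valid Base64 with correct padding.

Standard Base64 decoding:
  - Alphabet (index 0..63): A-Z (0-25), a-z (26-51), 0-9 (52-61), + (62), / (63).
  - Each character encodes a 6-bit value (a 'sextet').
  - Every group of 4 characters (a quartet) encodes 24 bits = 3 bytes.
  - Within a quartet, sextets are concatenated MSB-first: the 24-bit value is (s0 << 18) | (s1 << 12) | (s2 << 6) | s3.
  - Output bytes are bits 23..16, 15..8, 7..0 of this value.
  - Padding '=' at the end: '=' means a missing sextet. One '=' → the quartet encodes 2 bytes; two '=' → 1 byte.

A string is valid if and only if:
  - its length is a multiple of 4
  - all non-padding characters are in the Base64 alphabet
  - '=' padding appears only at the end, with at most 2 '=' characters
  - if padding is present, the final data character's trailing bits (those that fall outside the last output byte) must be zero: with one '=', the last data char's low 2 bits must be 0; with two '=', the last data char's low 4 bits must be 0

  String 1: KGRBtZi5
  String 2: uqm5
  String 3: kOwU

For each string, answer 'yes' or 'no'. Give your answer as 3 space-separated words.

String 1: 'KGRBtZi5' → valid
String 2: 'uqm5' → valid
String 3: 'kOwU' → valid

Answer: yes yes yes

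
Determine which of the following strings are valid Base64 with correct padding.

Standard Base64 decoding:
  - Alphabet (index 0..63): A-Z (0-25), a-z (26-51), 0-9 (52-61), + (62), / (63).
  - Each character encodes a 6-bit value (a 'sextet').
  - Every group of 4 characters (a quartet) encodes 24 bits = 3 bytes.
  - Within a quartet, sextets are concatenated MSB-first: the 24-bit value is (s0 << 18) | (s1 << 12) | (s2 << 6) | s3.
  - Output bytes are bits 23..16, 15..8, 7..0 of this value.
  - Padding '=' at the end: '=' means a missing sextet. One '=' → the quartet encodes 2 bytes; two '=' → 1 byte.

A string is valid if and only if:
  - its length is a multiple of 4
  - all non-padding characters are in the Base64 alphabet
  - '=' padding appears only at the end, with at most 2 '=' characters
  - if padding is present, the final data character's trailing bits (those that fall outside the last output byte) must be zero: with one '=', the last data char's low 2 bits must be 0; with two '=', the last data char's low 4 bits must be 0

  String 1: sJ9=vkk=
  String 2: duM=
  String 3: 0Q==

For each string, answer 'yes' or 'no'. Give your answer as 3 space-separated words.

String 1: 'sJ9=vkk=' → invalid (bad char(s): ['=']; '=' in middle)
String 2: 'duM=' → valid
String 3: '0Q==' → valid

Answer: no yes yes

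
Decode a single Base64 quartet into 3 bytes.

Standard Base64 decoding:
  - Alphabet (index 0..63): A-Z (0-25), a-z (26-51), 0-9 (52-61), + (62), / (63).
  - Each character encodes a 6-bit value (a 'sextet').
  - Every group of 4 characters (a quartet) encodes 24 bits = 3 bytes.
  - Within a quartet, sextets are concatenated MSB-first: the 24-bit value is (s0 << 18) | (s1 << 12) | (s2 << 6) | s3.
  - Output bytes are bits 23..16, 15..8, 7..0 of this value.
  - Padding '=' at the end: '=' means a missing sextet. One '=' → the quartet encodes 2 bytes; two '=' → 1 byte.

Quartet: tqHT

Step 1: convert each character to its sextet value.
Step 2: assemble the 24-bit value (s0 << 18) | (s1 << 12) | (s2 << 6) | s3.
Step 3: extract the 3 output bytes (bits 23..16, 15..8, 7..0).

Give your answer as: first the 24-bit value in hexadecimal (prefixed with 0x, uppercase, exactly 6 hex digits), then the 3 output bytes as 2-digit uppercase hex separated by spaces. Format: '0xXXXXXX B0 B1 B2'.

Sextets: t=45, q=42, H=7, T=19
24-bit: (45<<18) | (42<<12) | (7<<6) | 19
      = 0xB40000 | 0x02A000 | 0x0001C0 | 0x000013
      = 0xB6A1D3
Bytes: (v>>16)&0xFF=B6, (v>>8)&0xFF=A1, v&0xFF=D3

Answer: 0xB6A1D3 B6 A1 D3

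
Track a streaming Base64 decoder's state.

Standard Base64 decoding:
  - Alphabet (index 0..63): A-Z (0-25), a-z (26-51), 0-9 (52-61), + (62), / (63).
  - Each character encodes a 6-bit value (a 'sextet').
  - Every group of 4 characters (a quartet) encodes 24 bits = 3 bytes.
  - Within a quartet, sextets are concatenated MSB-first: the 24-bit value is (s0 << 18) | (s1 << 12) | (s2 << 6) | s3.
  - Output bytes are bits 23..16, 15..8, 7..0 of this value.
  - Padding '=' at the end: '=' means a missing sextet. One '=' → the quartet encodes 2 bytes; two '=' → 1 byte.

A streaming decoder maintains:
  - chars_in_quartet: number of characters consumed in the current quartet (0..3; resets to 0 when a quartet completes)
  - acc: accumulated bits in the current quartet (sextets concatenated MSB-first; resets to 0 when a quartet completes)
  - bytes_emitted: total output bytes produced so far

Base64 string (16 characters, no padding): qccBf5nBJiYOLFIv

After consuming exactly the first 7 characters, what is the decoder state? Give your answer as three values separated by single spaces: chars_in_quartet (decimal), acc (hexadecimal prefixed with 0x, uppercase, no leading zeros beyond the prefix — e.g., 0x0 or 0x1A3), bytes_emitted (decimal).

After char 0 ('q'=42): chars_in_quartet=1 acc=0x2A bytes_emitted=0
After char 1 ('c'=28): chars_in_quartet=2 acc=0xA9C bytes_emitted=0
After char 2 ('c'=28): chars_in_quartet=3 acc=0x2A71C bytes_emitted=0
After char 3 ('B'=1): chars_in_quartet=4 acc=0xA9C701 -> emit A9 C7 01, reset; bytes_emitted=3
After char 4 ('f'=31): chars_in_quartet=1 acc=0x1F bytes_emitted=3
After char 5 ('5'=57): chars_in_quartet=2 acc=0x7F9 bytes_emitted=3
After char 6 ('n'=39): chars_in_quartet=3 acc=0x1FE67 bytes_emitted=3

Answer: 3 0x1FE67 3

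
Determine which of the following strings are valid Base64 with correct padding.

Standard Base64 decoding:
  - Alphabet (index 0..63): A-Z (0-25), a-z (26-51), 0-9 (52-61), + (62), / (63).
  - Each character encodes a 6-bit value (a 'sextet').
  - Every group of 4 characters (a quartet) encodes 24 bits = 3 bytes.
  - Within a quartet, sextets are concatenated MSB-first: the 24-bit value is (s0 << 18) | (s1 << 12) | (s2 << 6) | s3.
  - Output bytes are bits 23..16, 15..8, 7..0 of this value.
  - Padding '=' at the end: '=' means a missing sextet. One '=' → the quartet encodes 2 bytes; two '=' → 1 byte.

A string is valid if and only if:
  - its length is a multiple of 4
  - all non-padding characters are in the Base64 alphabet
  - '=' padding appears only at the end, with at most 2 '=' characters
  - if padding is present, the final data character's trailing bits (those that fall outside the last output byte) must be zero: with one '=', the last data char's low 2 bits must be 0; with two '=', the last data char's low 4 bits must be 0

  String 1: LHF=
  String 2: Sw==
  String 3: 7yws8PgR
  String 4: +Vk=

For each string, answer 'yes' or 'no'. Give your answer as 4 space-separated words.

String 1: 'LHF=' → invalid (bad trailing bits)
String 2: 'Sw==' → valid
String 3: '7yws8PgR' → valid
String 4: '+Vk=' → valid

Answer: no yes yes yes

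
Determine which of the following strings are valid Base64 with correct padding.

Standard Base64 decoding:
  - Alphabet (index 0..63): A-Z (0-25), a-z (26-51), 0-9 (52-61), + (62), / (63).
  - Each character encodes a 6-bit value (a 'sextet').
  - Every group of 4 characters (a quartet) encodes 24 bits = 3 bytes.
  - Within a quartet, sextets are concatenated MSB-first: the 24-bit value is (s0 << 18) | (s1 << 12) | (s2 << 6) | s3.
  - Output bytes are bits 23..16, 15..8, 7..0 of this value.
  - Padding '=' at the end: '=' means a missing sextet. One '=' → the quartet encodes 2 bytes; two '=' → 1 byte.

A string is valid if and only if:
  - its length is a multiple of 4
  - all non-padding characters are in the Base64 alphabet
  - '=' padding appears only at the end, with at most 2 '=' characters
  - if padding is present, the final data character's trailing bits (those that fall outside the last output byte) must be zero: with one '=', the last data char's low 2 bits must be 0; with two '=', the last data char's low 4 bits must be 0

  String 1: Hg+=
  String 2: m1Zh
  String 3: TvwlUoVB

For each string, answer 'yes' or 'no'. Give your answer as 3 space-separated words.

String 1: 'Hg+=' → invalid (bad trailing bits)
String 2: 'm1Zh' → valid
String 3: 'TvwlUoVB' → valid

Answer: no yes yes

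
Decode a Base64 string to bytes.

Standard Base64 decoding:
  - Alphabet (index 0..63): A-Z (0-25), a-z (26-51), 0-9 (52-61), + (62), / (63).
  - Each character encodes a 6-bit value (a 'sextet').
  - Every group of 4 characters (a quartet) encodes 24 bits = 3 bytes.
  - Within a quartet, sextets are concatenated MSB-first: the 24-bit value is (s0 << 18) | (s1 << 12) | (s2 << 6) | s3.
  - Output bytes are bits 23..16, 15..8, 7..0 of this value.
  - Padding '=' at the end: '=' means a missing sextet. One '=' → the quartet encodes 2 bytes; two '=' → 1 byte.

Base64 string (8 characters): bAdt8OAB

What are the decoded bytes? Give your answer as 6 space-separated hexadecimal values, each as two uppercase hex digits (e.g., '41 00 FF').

After char 0 ('b'=27): chars_in_quartet=1 acc=0x1B bytes_emitted=0
After char 1 ('A'=0): chars_in_quartet=2 acc=0x6C0 bytes_emitted=0
After char 2 ('d'=29): chars_in_quartet=3 acc=0x1B01D bytes_emitted=0
After char 3 ('t'=45): chars_in_quartet=4 acc=0x6C076D -> emit 6C 07 6D, reset; bytes_emitted=3
After char 4 ('8'=60): chars_in_quartet=1 acc=0x3C bytes_emitted=3
After char 5 ('O'=14): chars_in_quartet=2 acc=0xF0E bytes_emitted=3
After char 6 ('A'=0): chars_in_quartet=3 acc=0x3C380 bytes_emitted=3
After char 7 ('B'=1): chars_in_quartet=4 acc=0xF0E001 -> emit F0 E0 01, reset; bytes_emitted=6

Answer: 6C 07 6D F0 E0 01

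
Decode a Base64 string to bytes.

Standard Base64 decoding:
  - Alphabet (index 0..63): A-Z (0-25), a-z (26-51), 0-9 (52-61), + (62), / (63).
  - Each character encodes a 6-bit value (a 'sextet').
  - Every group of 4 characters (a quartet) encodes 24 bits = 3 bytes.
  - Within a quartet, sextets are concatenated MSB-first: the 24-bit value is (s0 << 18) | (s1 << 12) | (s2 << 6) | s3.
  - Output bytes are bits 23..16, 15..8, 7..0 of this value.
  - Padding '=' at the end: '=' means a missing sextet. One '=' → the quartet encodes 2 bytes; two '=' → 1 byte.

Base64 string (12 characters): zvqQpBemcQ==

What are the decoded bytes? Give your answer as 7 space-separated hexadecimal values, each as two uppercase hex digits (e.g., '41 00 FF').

Answer: CE FA 90 A4 17 A6 71

Derivation:
After char 0 ('z'=51): chars_in_quartet=1 acc=0x33 bytes_emitted=0
After char 1 ('v'=47): chars_in_quartet=2 acc=0xCEF bytes_emitted=0
After char 2 ('q'=42): chars_in_quartet=3 acc=0x33BEA bytes_emitted=0
After char 3 ('Q'=16): chars_in_quartet=4 acc=0xCEFA90 -> emit CE FA 90, reset; bytes_emitted=3
After char 4 ('p'=41): chars_in_quartet=1 acc=0x29 bytes_emitted=3
After char 5 ('B'=1): chars_in_quartet=2 acc=0xA41 bytes_emitted=3
After char 6 ('e'=30): chars_in_quartet=3 acc=0x2905E bytes_emitted=3
After char 7 ('m'=38): chars_in_quartet=4 acc=0xA417A6 -> emit A4 17 A6, reset; bytes_emitted=6
After char 8 ('c'=28): chars_in_quartet=1 acc=0x1C bytes_emitted=6
After char 9 ('Q'=16): chars_in_quartet=2 acc=0x710 bytes_emitted=6
Padding '==': partial quartet acc=0x710 -> emit 71; bytes_emitted=7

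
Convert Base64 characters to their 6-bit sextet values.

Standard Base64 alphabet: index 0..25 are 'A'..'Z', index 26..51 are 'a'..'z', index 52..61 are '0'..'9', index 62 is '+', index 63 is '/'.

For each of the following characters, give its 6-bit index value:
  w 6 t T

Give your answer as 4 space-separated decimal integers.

'w': a..z range, 26 + ord('w') − ord('a') = 48
'6': 0..9 range, 52 + ord('6') − ord('0') = 58
't': a..z range, 26 + ord('t') − ord('a') = 45
'T': A..Z range, ord('T') − ord('A') = 19

Answer: 48 58 45 19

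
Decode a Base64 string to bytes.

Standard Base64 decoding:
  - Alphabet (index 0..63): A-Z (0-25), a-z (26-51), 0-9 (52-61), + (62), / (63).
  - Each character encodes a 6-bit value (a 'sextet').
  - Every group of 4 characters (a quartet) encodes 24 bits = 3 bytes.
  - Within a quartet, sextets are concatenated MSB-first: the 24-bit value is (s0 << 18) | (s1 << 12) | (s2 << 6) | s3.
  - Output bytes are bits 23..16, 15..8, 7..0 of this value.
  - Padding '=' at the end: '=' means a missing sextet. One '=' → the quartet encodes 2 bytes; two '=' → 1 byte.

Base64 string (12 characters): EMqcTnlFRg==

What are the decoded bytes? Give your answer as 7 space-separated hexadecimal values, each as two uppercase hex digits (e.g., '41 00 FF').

After char 0 ('E'=4): chars_in_quartet=1 acc=0x4 bytes_emitted=0
After char 1 ('M'=12): chars_in_quartet=2 acc=0x10C bytes_emitted=0
After char 2 ('q'=42): chars_in_quartet=3 acc=0x432A bytes_emitted=0
After char 3 ('c'=28): chars_in_quartet=4 acc=0x10CA9C -> emit 10 CA 9C, reset; bytes_emitted=3
After char 4 ('T'=19): chars_in_quartet=1 acc=0x13 bytes_emitted=3
After char 5 ('n'=39): chars_in_quartet=2 acc=0x4E7 bytes_emitted=3
After char 6 ('l'=37): chars_in_quartet=3 acc=0x139E5 bytes_emitted=3
After char 7 ('F'=5): chars_in_quartet=4 acc=0x4E7945 -> emit 4E 79 45, reset; bytes_emitted=6
After char 8 ('R'=17): chars_in_quartet=1 acc=0x11 bytes_emitted=6
After char 9 ('g'=32): chars_in_quartet=2 acc=0x460 bytes_emitted=6
Padding '==': partial quartet acc=0x460 -> emit 46; bytes_emitted=7

Answer: 10 CA 9C 4E 79 45 46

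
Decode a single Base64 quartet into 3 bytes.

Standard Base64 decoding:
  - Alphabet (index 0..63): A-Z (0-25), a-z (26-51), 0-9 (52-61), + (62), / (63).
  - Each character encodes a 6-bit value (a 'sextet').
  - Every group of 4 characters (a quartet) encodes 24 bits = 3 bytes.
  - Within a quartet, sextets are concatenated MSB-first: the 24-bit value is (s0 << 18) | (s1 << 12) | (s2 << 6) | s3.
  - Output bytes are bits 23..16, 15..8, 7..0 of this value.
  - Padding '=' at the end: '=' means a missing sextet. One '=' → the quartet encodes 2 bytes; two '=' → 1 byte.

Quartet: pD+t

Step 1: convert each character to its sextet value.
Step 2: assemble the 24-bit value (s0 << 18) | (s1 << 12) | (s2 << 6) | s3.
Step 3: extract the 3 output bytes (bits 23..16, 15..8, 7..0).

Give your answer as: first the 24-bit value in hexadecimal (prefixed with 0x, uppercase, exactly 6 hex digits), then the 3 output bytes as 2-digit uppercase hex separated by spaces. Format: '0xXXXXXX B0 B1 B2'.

Sextets: p=41, D=3, +=62, t=45
24-bit: (41<<18) | (3<<12) | (62<<6) | 45
      = 0xA40000 | 0x003000 | 0x000F80 | 0x00002D
      = 0xA43FAD
Bytes: (v>>16)&0xFF=A4, (v>>8)&0xFF=3F, v&0xFF=AD

Answer: 0xA43FAD A4 3F AD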